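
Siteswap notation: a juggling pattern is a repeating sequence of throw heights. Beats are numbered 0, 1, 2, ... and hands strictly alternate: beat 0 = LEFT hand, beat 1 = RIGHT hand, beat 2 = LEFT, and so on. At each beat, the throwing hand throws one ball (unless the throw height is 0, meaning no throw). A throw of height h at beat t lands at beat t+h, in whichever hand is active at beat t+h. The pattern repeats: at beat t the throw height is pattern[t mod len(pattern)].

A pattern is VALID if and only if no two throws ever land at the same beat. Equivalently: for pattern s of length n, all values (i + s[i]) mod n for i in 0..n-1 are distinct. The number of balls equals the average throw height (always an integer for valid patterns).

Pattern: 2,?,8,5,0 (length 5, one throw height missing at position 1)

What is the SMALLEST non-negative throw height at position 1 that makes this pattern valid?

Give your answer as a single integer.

i=0: (0 + 2) mod 5 = 2
i=1: s[i]=? (unknown)
i=2: (2 + 8) mod 5 = 0
i=3: (3 + 5) mod 5 = 3
i=4: (4 + 0) mod 5 = 4
Known residues: [0, 2, 3, 4]; need a permutation of 0..4, so missing residue r = 1
Need (1 + s) mod 5 = 1; smallest s = (1 - 1) mod 5 = 0

Answer: 0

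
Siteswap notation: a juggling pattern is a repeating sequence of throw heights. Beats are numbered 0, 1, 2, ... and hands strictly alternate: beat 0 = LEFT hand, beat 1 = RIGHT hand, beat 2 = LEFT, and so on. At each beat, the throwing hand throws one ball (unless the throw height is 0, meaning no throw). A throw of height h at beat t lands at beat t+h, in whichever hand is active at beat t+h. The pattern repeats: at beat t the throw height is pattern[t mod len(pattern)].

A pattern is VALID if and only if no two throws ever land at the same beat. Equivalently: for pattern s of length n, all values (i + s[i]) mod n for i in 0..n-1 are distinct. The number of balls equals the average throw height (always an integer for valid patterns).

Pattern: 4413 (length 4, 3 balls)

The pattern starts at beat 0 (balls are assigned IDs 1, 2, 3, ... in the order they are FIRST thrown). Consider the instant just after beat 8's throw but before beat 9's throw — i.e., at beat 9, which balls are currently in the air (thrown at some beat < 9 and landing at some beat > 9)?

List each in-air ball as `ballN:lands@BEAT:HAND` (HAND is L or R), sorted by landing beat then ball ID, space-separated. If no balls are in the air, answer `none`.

Beat 0 (L): throw ball1 h=4 -> lands@4:L; in-air after throw: [b1@4:L]
Beat 1 (R): throw ball2 h=4 -> lands@5:R; in-air after throw: [b1@4:L b2@5:R]
Beat 2 (L): throw ball3 h=1 -> lands@3:R; in-air after throw: [b3@3:R b1@4:L b2@5:R]
Beat 3 (R): throw ball3 h=3 -> lands@6:L; in-air after throw: [b1@4:L b2@5:R b3@6:L]
Beat 4 (L): throw ball1 h=4 -> lands@8:L; in-air after throw: [b2@5:R b3@6:L b1@8:L]
Beat 5 (R): throw ball2 h=4 -> lands@9:R; in-air after throw: [b3@6:L b1@8:L b2@9:R]
Beat 6 (L): throw ball3 h=1 -> lands@7:R; in-air after throw: [b3@7:R b1@8:L b2@9:R]
Beat 7 (R): throw ball3 h=3 -> lands@10:L; in-air after throw: [b1@8:L b2@9:R b3@10:L]
Beat 8 (L): throw ball1 h=4 -> lands@12:L; in-air after throw: [b2@9:R b3@10:L b1@12:L]
Beat 9 (R): throw ball2 h=4 -> lands@13:R; in-air after throw: [b3@10:L b1@12:L b2@13:R]

Answer: ball3:lands@10:L ball1:lands@12:L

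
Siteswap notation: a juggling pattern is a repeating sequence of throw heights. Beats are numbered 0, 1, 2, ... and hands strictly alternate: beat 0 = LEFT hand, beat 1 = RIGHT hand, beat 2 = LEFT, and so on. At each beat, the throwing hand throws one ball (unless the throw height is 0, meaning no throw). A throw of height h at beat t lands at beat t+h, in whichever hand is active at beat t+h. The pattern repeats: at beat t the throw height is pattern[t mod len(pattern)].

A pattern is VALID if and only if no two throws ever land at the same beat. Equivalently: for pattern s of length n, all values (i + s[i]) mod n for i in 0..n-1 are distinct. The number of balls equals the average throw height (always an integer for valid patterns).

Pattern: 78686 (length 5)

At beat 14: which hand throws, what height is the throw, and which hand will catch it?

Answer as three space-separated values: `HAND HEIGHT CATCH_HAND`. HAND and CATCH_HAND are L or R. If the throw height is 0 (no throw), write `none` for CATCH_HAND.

Answer: L 6 L

Derivation:
Beat 14: 14 mod 2 = 0, so hand = L
Throw height = pattern[14 mod 5] = pattern[4] = 6
Lands at beat 14+6=20, 20 mod 2 = 0, so catch hand = L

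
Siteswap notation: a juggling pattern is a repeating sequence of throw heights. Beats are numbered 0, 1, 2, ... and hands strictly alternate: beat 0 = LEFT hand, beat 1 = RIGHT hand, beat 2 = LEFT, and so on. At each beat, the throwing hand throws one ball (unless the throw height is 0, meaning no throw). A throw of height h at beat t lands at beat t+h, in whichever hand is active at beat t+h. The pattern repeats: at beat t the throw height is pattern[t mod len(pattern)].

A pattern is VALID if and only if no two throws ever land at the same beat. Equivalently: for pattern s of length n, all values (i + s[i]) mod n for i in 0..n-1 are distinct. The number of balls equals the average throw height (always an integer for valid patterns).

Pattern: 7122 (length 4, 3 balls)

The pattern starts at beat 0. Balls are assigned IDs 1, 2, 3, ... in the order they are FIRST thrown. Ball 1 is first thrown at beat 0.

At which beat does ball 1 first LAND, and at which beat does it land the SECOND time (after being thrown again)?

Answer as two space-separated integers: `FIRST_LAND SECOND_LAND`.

Answer: 7 9

Derivation:
Beat 0 (L): throw ball1 h=7 -> lands@7:R; in-air after throw: [b1@7:R]
Beat 1 (R): throw ball2 h=1 -> lands@2:L; in-air after throw: [b2@2:L b1@7:R]
Beat 2 (L): throw ball2 h=2 -> lands@4:L; in-air after throw: [b2@4:L b1@7:R]
Beat 3 (R): throw ball3 h=2 -> lands@5:R; in-air after throw: [b2@4:L b3@5:R b1@7:R]
Beat 4 (L): throw ball2 h=7 -> lands@11:R; in-air after throw: [b3@5:R b1@7:R b2@11:R]
Beat 5 (R): throw ball3 h=1 -> lands@6:L; in-air after throw: [b3@6:L b1@7:R b2@11:R]
Beat 6 (L): throw ball3 h=2 -> lands@8:L; in-air after throw: [b1@7:R b3@8:L b2@11:R]
Beat 7 (R): throw ball1 h=2 -> lands@9:R; in-air after throw: [b3@8:L b1@9:R b2@11:R]
Beat 8 (L): throw ball3 h=7 -> lands@15:R; in-air after throw: [b1@9:R b2@11:R b3@15:R]
Beat 9 (R): throw ball1 h=1 -> lands@10:L; in-air after throw: [b1@10:L b2@11:R b3@15:R]
Ball 1: thrown@0 h=7 -> first land @7; rethrown@7 h=2 -> second land @9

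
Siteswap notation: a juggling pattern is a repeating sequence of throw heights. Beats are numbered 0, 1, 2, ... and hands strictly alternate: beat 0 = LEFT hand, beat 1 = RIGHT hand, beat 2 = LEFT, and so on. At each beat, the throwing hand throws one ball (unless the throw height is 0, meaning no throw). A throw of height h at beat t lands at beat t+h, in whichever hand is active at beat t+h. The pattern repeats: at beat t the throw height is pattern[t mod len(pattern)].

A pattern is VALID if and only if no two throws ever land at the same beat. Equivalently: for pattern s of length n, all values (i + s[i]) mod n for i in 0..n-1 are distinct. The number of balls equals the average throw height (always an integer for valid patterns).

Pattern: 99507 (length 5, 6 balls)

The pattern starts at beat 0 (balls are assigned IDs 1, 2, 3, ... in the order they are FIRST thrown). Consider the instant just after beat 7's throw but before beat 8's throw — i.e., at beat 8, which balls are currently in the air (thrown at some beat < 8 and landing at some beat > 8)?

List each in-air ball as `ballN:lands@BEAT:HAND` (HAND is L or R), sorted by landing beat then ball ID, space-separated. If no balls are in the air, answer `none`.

Beat 0 (L): throw ball1 h=9 -> lands@9:R; in-air after throw: [b1@9:R]
Beat 1 (R): throw ball2 h=9 -> lands@10:L; in-air after throw: [b1@9:R b2@10:L]
Beat 2 (L): throw ball3 h=5 -> lands@7:R; in-air after throw: [b3@7:R b1@9:R b2@10:L]
Beat 4 (L): throw ball4 h=7 -> lands@11:R; in-air after throw: [b3@7:R b1@9:R b2@10:L b4@11:R]
Beat 5 (R): throw ball5 h=9 -> lands@14:L; in-air after throw: [b3@7:R b1@9:R b2@10:L b4@11:R b5@14:L]
Beat 6 (L): throw ball6 h=9 -> lands@15:R; in-air after throw: [b3@7:R b1@9:R b2@10:L b4@11:R b5@14:L b6@15:R]
Beat 7 (R): throw ball3 h=5 -> lands@12:L; in-air after throw: [b1@9:R b2@10:L b4@11:R b3@12:L b5@14:L b6@15:R]

Answer: ball1:lands@9:R ball2:lands@10:L ball4:lands@11:R ball3:lands@12:L ball5:lands@14:L ball6:lands@15:R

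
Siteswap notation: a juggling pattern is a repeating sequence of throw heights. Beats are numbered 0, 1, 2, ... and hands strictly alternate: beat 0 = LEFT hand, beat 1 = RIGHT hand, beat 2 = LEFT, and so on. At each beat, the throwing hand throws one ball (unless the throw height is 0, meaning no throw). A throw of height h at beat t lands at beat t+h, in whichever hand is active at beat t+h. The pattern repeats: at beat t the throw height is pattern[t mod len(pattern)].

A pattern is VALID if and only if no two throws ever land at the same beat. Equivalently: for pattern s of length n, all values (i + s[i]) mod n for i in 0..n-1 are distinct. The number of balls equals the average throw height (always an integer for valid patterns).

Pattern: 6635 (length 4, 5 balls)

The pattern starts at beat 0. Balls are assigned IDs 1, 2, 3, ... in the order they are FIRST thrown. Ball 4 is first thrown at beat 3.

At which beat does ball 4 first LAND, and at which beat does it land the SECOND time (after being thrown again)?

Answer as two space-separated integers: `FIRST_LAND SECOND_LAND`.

Beat 0 (L): throw ball1 h=6 -> lands@6:L; in-air after throw: [b1@6:L]
Beat 1 (R): throw ball2 h=6 -> lands@7:R; in-air after throw: [b1@6:L b2@7:R]
Beat 2 (L): throw ball3 h=3 -> lands@5:R; in-air after throw: [b3@5:R b1@6:L b2@7:R]
Beat 3 (R): throw ball4 h=5 -> lands@8:L; in-air after throw: [b3@5:R b1@6:L b2@7:R b4@8:L]
Beat 4 (L): throw ball5 h=6 -> lands@10:L; in-air after throw: [b3@5:R b1@6:L b2@7:R b4@8:L b5@10:L]
Beat 5 (R): throw ball3 h=6 -> lands@11:R; in-air after throw: [b1@6:L b2@7:R b4@8:L b5@10:L b3@11:R]
Beat 6 (L): throw ball1 h=3 -> lands@9:R; in-air after throw: [b2@7:R b4@8:L b1@9:R b5@10:L b3@11:R]
Beat 7 (R): throw ball2 h=5 -> lands@12:L; in-air after throw: [b4@8:L b1@9:R b5@10:L b3@11:R b2@12:L]
Beat 8 (L): throw ball4 h=6 -> lands@14:L; in-air after throw: [b1@9:R b5@10:L b3@11:R b2@12:L b4@14:L]
Beat 9 (R): throw ball1 h=6 -> lands@15:R; in-air after throw: [b5@10:L b3@11:R b2@12:L b4@14:L b1@15:R]
Beat 10 (L): throw ball5 h=3 -> lands@13:R; in-air after throw: [b3@11:R b2@12:L b5@13:R b4@14:L b1@15:R]
Beat 11 (R): throw ball3 h=5 -> lands@16:L; in-air after throw: [b2@12:L b5@13:R b4@14:L b1@15:R b3@16:L]
Beat 12 (L): throw ball2 h=6 -> lands@18:L; in-air after throw: [b5@13:R b4@14:L b1@15:R b3@16:L b2@18:L]
Beat 13 (R): throw ball5 h=6 -> lands@19:R; in-air after throw: [b4@14:L b1@15:R b3@16:L b2@18:L b5@19:R]
Ball 4: thrown@3 h=5 -> first land @8; rethrown@8 h=6 -> second land @14

Answer: 8 14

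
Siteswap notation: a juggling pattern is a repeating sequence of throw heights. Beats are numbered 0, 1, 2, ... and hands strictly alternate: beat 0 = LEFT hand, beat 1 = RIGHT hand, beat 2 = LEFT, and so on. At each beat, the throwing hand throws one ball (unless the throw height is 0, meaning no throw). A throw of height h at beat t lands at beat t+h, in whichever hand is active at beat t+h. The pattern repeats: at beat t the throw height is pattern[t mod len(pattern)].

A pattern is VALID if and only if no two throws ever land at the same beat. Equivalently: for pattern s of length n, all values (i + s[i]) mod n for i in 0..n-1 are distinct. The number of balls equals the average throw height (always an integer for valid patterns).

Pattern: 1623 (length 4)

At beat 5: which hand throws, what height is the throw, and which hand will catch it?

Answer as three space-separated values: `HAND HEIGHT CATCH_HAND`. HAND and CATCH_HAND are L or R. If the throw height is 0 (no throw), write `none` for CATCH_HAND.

Answer: R 6 R

Derivation:
Beat 5: 5 mod 2 = 1, so hand = R
Throw height = pattern[5 mod 4] = pattern[1] = 6
Lands at beat 5+6=11, 11 mod 2 = 1, so catch hand = R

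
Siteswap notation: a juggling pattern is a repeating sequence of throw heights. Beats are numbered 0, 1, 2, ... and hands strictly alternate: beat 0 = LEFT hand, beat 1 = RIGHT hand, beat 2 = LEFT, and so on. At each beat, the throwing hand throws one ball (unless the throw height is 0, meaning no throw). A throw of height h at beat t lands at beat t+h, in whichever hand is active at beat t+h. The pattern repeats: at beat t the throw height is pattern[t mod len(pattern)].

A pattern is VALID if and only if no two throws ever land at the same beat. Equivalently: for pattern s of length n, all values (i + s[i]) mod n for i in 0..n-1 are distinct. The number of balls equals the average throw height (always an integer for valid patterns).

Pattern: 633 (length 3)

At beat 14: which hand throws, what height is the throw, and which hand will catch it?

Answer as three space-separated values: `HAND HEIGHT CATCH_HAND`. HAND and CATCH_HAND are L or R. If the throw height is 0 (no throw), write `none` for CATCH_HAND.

Answer: L 3 R

Derivation:
Beat 14: 14 mod 2 = 0, so hand = L
Throw height = pattern[14 mod 3] = pattern[2] = 3
Lands at beat 14+3=17, 17 mod 2 = 1, so catch hand = R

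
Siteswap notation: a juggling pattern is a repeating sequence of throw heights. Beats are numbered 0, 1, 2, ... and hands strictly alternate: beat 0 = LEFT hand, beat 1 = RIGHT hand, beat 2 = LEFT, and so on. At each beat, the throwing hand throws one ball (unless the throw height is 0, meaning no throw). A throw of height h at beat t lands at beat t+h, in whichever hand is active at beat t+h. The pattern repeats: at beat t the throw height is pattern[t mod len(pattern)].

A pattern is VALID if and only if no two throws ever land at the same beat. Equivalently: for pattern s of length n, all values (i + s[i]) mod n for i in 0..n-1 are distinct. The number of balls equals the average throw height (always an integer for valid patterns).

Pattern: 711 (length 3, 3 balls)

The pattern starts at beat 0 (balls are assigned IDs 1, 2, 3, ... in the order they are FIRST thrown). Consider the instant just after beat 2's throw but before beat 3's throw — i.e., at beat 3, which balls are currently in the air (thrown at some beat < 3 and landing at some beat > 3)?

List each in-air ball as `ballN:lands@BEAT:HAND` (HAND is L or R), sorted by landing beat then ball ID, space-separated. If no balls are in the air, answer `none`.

Answer: ball1:lands@7:R

Derivation:
Beat 0 (L): throw ball1 h=7 -> lands@7:R; in-air after throw: [b1@7:R]
Beat 1 (R): throw ball2 h=1 -> lands@2:L; in-air after throw: [b2@2:L b1@7:R]
Beat 2 (L): throw ball2 h=1 -> lands@3:R; in-air after throw: [b2@3:R b1@7:R]
Beat 3 (R): throw ball2 h=7 -> lands@10:L; in-air after throw: [b1@7:R b2@10:L]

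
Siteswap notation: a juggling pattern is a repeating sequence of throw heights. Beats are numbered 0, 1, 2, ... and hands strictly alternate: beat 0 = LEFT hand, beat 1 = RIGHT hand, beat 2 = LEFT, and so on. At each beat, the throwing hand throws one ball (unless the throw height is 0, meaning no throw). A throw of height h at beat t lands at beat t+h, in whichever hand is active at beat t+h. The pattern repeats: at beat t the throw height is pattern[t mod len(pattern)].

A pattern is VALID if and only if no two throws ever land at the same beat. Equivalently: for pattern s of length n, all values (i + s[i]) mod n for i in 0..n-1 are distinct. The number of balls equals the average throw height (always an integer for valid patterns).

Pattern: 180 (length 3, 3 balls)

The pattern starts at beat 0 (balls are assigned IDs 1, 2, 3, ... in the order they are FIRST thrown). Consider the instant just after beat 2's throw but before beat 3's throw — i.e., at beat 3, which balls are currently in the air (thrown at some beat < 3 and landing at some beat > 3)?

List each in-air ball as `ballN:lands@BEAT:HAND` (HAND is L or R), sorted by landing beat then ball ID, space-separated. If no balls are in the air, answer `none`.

Beat 0 (L): throw ball1 h=1 -> lands@1:R; in-air after throw: [b1@1:R]
Beat 1 (R): throw ball1 h=8 -> lands@9:R; in-air after throw: [b1@9:R]
Beat 3 (R): throw ball2 h=1 -> lands@4:L; in-air after throw: [b2@4:L b1@9:R]

Answer: ball1:lands@9:R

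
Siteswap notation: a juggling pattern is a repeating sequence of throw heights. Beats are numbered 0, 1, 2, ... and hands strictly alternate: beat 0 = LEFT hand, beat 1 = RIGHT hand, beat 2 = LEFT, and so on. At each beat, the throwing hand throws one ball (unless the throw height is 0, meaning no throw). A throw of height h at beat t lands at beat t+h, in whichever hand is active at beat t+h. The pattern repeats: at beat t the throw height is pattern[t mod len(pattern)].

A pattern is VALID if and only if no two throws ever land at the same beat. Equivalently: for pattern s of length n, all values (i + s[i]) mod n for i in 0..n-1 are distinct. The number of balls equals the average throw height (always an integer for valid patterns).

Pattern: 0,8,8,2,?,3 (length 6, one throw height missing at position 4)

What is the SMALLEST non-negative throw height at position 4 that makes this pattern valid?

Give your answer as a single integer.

Answer: 3

Derivation:
i=0: (0 + 0) mod 6 = 0
i=1: (1 + 8) mod 6 = 3
i=2: (2 + 8) mod 6 = 4
i=3: (3 + 2) mod 6 = 5
i=4: s[i]=? (unknown)
i=5: (5 + 3) mod 6 = 2
Known residues: [0, 2, 3, 4, 5]; need a permutation of 0..5, so missing residue r = 1
Need (4 + s) mod 6 = 1; smallest s = (1 - 4) mod 6 = 3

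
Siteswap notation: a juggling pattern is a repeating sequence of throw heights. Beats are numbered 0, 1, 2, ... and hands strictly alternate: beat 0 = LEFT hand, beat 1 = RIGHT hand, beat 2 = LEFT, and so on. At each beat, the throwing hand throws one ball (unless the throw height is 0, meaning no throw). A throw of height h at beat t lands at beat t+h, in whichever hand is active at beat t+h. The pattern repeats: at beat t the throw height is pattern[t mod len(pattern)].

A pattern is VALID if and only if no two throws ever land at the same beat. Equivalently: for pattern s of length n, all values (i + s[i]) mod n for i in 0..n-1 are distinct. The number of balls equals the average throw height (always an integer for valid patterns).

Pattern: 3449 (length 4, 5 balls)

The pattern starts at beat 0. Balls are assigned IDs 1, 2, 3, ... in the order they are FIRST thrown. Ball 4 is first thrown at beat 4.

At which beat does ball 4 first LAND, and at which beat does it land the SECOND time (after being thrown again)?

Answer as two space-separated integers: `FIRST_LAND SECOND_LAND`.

Answer: 7 16

Derivation:
Beat 0 (L): throw ball1 h=3 -> lands@3:R; in-air after throw: [b1@3:R]
Beat 1 (R): throw ball2 h=4 -> lands@5:R; in-air after throw: [b1@3:R b2@5:R]
Beat 2 (L): throw ball3 h=4 -> lands@6:L; in-air after throw: [b1@3:R b2@5:R b3@6:L]
Beat 3 (R): throw ball1 h=9 -> lands@12:L; in-air after throw: [b2@5:R b3@6:L b1@12:L]
Beat 4 (L): throw ball4 h=3 -> lands@7:R; in-air after throw: [b2@5:R b3@6:L b4@7:R b1@12:L]
Beat 5 (R): throw ball2 h=4 -> lands@9:R; in-air after throw: [b3@6:L b4@7:R b2@9:R b1@12:L]
Beat 6 (L): throw ball3 h=4 -> lands@10:L; in-air after throw: [b4@7:R b2@9:R b3@10:L b1@12:L]
Beat 7 (R): throw ball4 h=9 -> lands@16:L; in-air after throw: [b2@9:R b3@10:L b1@12:L b4@16:L]
Beat 8 (L): throw ball5 h=3 -> lands@11:R; in-air after throw: [b2@9:R b3@10:L b5@11:R b1@12:L b4@16:L]
Beat 9 (R): throw ball2 h=4 -> lands@13:R; in-air after throw: [b3@10:L b5@11:R b1@12:L b2@13:R b4@16:L]
Beat 10 (L): throw ball3 h=4 -> lands@14:L; in-air after throw: [b5@11:R b1@12:L b2@13:R b3@14:L b4@16:L]
Beat 11 (R): throw ball5 h=9 -> lands@20:L; in-air after throw: [b1@12:L b2@13:R b3@14:L b4@16:L b5@20:L]
Beat 12 (L): throw ball1 h=3 -> lands@15:R; in-air after throw: [b2@13:R b3@14:L b1@15:R b4@16:L b5@20:L]
Ball 4: thrown@4 h=3 -> first land @7; rethrown@7 h=9 -> second land @16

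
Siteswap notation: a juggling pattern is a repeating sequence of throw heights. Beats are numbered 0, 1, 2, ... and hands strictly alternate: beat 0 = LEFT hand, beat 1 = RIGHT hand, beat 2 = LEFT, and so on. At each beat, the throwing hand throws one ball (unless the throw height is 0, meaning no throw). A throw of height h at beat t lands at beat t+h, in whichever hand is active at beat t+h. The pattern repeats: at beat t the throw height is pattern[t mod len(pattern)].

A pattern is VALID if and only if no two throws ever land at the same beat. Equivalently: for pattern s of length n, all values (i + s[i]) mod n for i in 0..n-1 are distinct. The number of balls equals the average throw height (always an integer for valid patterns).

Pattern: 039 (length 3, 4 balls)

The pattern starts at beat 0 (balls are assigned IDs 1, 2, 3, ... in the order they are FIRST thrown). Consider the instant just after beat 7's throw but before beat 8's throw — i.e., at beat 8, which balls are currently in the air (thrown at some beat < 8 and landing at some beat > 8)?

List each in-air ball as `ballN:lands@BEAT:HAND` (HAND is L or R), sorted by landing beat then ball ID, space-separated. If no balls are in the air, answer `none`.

Beat 1 (R): throw ball1 h=3 -> lands@4:L; in-air after throw: [b1@4:L]
Beat 2 (L): throw ball2 h=9 -> lands@11:R; in-air after throw: [b1@4:L b2@11:R]
Beat 4 (L): throw ball1 h=3 -> lands@7:R; in-air after throw: [b1@7:R b2@11:R]
Beat 5 (R): throw ball3 h=9 -> lands@14:L; in-air after throw: [b1@7:R b2@11:R b3@14:L]
Beat 7 (R): throw ball1 h=3 -> lands@10:L; in-air after throw: [b1@10:L b2@11:R b3@14:L]
Beat 8 (L): throw ball4 h=9 -> lands@17:R; in-air after throw: [b1@10:L b2@11:R b3@14:L b4@17:R]

Answer: ball1:lands@10:L ball2:lands@11:R ball3:lands@14:L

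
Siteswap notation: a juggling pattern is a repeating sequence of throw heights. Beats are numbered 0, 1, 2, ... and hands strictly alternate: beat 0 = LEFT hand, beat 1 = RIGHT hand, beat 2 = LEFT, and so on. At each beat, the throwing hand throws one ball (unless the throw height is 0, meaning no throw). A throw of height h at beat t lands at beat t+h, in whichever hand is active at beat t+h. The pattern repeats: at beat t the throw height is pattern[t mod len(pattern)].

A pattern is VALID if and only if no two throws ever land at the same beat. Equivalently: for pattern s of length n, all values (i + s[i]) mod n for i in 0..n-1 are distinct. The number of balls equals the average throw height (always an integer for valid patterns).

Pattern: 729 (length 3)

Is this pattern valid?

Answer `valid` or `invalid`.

i=0: (i + s[i]) mod n = (0 + 7) mod 3 = 1
i=1: (i + s[i]) mod n = (1 + 2) mod 3 = 0
i=2: (i + s[i]) mod n = (2 + 9) mod 3 = 2
Residues: [1, 0, 2], distinct: True

Answer: valid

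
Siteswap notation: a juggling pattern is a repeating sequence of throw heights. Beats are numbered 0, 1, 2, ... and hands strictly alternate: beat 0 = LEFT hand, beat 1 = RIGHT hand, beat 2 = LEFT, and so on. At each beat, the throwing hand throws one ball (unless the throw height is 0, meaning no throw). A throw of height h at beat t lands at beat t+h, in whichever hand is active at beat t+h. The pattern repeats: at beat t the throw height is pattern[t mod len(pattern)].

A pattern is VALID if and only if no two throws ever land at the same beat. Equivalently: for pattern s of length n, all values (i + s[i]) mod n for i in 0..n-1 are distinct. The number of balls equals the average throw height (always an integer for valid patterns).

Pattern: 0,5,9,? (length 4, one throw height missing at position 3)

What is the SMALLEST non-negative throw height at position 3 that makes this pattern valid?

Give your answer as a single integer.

Answer: 2

Derivation:
i=0: (0 + 0) mod 4 = 0
i=1: (1 + 5) mod 4 = 2
i=2: (2 + 9) mod 4 = 3
i=3: s[i]=? (unknown)
Known residues: [0, 2, 3]; need a permutation of 0..3, so missing residue r = 1
Need (3 + s) mod 4 = 1; smallest s = (1 - 3) mod 4 = 2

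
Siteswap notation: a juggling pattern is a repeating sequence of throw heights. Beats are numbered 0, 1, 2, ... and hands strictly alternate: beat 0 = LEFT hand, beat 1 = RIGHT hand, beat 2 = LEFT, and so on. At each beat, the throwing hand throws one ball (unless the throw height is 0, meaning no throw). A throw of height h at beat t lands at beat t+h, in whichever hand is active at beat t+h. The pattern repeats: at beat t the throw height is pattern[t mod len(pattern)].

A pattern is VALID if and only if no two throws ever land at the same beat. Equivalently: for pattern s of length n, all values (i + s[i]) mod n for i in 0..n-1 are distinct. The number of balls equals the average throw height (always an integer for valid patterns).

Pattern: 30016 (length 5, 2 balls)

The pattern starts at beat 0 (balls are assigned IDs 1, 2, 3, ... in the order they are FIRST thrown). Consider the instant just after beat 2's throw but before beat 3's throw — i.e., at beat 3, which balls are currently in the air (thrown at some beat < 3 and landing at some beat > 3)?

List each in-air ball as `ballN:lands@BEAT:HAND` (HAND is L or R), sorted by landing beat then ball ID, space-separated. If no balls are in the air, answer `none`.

Beat 0 (L): throw ball1 h=3 -> lands@3:R; in-air after throw: [b1@3:R]
Beat 3 (R): throw ball1 h=1 -> lands@4:L; in-air after throw: [b1@4:L]

Answer: none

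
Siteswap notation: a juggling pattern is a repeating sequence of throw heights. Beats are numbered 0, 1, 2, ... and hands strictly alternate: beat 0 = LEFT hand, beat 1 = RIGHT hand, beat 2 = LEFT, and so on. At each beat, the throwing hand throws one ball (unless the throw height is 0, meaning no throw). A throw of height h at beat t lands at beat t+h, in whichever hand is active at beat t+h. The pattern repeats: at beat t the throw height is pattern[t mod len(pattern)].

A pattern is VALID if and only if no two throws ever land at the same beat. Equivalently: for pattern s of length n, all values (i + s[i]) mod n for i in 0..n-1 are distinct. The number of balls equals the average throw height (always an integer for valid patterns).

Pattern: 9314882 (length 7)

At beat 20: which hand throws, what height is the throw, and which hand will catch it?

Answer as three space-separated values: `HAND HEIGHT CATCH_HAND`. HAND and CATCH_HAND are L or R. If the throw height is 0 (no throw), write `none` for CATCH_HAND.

Answer: L 2 L

Derivation:
Beat 20: 20 mod 2 = 0, so hand = L
Throw height = pattern[20 mod 7] = pattern[6] = 2
Lands at beat 20+2=22, 22 mod 2 = 0, so catch hand = L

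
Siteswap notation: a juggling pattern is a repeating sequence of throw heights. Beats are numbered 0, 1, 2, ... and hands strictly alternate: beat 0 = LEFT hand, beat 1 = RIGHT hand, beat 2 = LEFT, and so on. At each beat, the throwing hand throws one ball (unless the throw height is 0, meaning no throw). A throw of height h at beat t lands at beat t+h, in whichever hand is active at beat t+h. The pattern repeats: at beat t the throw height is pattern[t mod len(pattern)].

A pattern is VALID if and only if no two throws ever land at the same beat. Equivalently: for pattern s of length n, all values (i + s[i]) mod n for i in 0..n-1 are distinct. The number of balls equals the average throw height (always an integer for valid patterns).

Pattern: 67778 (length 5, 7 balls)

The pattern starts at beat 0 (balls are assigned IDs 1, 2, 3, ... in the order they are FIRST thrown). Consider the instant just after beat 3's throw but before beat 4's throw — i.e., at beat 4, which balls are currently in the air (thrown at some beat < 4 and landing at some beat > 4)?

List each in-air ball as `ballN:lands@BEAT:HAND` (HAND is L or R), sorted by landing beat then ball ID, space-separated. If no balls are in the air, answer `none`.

Beat 0 (L): throw ball1 h=6 -> lands@6:L; in-air after throw: [b1@6:L]
Beat 1 (R): throw ball2 h=7 -> lands@8:L; in-air after throw: [b1@6:L b2@8:L]
Beat 2 (L): throw ball3 h=7 -> lands@9:R; in-air after throw: [b1@6:L b2@8:L b3@9:R]
Beat 3 (R): throw ball4 h=7 -> lands@10:L; in-air after throw: [b1@6:L b2@8:L b3@9:R b4@10:L]
Beat 4 (L): throw ball5 h=8 -> lands@12:L; in-air after throw: [b1@6:L b2@8:L b3@9:R b4@10:L b5@12:L]

Answer: ball1:lands@6:L ball2:lands@8:L ball3:lands@9:R ball4:lands@10:L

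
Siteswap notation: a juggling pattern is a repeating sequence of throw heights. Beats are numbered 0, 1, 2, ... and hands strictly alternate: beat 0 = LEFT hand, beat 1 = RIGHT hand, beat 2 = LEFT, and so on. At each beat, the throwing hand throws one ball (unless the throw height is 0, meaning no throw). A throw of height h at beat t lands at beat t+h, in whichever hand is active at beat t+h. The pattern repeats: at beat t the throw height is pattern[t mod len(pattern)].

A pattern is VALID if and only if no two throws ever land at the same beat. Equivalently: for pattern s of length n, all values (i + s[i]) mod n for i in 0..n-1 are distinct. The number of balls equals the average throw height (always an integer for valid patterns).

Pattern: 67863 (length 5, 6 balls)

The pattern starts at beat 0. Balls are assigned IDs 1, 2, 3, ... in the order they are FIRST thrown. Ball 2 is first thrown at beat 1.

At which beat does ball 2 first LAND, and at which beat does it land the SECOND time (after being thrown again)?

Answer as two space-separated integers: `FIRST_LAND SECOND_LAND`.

Answer: 8 14

Derivation:
Beat 0 (L): throw ball1 h=6 -> lands@6:L; in-air after throw: [b1@6:L]
Beat 1 (R): throw ball2 h=7 -> lands@8:L; in-air after throw: [b1@6:L b2@8:L]
Beat 2 (L): throw ball3 h=8 -> lands@10:L; in-air after throw: [b1@6:L b2@8:L b3@10:L]
Beat 3 (R): throw ball4 h=6 -> lands@9:R; in-air after throw: [b1@6:L b2@8:L b4@9:R b3@10:L]
Beat 4 (L): throw ball5 h=3 -> lands@7:R; in-air after throw: [b1@6:L b5@7:R b2@8:L b4@9:R b3@10:L]
Beat 5 (R): throw ball6 h=6 -> lands@11:R; in-air after throw: [b1@6:L b5@7:R b2@8:L b4@9:R b3@10:L b6@11:R]
Beat 6 (L): throw ball1 h=7 -> lands@13:R; in-air after throw: [b5@7:R b2@8:L b4@9:R b3@10:L b6@11:R b1@13:R]
Beat 7 (R): throw ball5 h=8 -> lands@15:R; in-air after throw: [b2@8:L b4@9:R b3@10:L b6@11:R b1@13:R b5@15:R]
Beat 8 (L): throw ball2 h=6 -> lands@14:L; in-air after throw: [b4@9:R b3@10:L b6@11:R b1@13:R b2@14:L b5@15:R]
Beat 9 (R): throw ball4 h=3 -> lands@12:L; in-air after throw: [b3@10:L b6@11:R b4@12:L b1@13:R b2@14:L b5@15:R]
Beat 10 (L): throw ball3 h=6 -> lands@16:L; in-air after throw: [b6@11:R b4@12:L b1@13:R b2@14:L b5@15:R b3@16:L]
Beat 11 (R): throw ball6 h=7 -> lands@18:L; in-air after throw: [b4@12:L b1@13:R b2@14:L b5@15:R b3@16:L b6@18:L]
Beat 12 (L): throw ball4 h=8 -> lands@20:L; in-air after throw: [b1@13:R b2@14:L b5@15:R b3@16:L b6@18:L b4@20:L]
Beat 13 (R): throw ball1 h=6 -> lands@19:R; in-air after throw: [b2@14:L b5@15:R b3@16:L b6@18:L b1@19:R b4@20:L]
Ball 2: thrown@1 h=7 -> first land @8; rethrown@8 h=6 -> second land @14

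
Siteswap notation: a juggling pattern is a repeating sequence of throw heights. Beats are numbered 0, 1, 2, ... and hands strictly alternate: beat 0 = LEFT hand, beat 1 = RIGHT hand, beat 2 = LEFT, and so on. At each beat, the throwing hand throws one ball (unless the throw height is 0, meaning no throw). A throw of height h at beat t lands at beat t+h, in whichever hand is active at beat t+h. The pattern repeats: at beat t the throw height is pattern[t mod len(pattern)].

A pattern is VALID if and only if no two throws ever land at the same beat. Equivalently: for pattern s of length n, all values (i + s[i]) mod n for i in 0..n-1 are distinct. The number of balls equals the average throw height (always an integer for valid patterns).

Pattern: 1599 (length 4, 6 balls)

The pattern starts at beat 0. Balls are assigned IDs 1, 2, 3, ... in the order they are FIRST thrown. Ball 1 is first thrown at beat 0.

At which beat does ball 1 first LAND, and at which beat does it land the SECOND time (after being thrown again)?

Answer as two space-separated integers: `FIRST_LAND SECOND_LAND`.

Beat 0 (L): throw ball1 h=1 -> lands@1:R; in-air after throw: [b1@1:R]
Beat 1 (R): throw ball1 h=5 -> lands@6:L; in-air after throw: [b1@6:L]
Beat 2 (L): throw ball2 h=9 -> lands@11:R; in-air after throw: [b1@6:L b2@11:R]
Beat 3 (R): throw ball3 h=9 -> lands@12:L; in-air after throw: [b1@6:L b2@11:R b3@12:L]
Beat 4 (L): throw ball4 h=1 -> lands@5:R; in-air after throw: [b4@5:R b1@6:L b2@11:R b3@12:L]
Beat 5 (R): throw ball4 h=5 -> lands@10:L; in-air after throw: [b1@6:L b4@10:L b2@11:R b3@12:L]
Beat 6 (L): throw ball1 h=9 -> lands@15:R; in-air after throw: [b4@10:L b2@11:R b3@12:L b1@15:R]
Ball 1: thrown@0 h=1 -> first land @1; rethrown@1 h=5 -> second land @6

Answer: 1 6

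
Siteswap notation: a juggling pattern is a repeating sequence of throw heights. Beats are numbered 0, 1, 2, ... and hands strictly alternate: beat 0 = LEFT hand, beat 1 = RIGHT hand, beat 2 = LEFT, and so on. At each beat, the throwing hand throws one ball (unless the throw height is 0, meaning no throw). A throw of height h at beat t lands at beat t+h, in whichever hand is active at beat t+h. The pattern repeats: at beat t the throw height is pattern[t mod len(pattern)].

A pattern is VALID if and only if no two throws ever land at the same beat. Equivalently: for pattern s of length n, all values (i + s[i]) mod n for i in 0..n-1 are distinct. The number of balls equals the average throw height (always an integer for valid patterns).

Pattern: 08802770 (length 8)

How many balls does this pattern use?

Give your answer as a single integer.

Answer: 4

Derivation:
Pattern = [0, 8, 8, 0, 2, 7, 7, 0], length n = 8
  position 0: throw height = 0, running sum = 0
  position 1: throw height = 8, running sum = 8
  position 2: throw height = 8, running sum = 16
  position 3: throw height = 0, running sum = 16
  position 4: throw height = 2, running sum = 18
  position 5: throw height = 7, running sum = 25
  position 6: throw height = 7, running sum = 32
  position 7: throw height = 0, running sum = 32
Total sum = 32; balls = sum / n = 32 / 8 = 4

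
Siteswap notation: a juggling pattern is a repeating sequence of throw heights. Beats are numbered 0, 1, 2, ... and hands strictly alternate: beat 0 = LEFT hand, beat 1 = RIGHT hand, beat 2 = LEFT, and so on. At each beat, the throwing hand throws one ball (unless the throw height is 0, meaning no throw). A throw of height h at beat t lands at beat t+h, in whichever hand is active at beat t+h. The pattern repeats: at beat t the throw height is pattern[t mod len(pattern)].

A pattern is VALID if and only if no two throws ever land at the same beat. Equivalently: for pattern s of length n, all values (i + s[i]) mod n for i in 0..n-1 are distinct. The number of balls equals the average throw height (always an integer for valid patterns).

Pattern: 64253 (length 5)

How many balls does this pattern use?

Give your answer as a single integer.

Answer: 4

Derivation:
Pattern = [6, 4, 2, 5, 3], length n = 5
  position 0: throw height = 6, running sum = 6
  position 1: throw height = 4, running sum = 10
  position 2: throw height = 2, running sum = 12
  position 3: throw height = 5, running sum = 17
  position 4: throw height = 3, running sum = 20
Total sum = 20; balls = sum / n = 20 / 5 = 4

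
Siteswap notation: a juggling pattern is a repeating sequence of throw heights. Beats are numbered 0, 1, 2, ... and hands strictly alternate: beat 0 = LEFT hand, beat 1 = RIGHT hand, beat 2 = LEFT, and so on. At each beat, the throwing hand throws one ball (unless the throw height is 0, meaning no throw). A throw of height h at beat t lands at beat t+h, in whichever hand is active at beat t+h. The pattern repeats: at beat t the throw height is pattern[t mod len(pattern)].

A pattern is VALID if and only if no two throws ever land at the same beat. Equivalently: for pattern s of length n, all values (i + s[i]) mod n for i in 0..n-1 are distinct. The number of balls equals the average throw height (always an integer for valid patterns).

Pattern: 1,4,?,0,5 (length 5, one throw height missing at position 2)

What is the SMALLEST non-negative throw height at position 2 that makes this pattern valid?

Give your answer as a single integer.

i=0: (0 + 1) mod 5 = 1
i=1: (1 + 4) mod 5 = 0
i=2: s[i]=? (unknown)
i=3: (3 + 0) mod 5 = 3
i=4: (4 + 5) mod 5 = 4
Known residues: [0, 1, 3, 4]; need a permutation of 0..4, so missing residue r = 2
Need (2 + s) mod 5 = 2; smallest s = (2 - 2) mod 5 = 0

Answer: 0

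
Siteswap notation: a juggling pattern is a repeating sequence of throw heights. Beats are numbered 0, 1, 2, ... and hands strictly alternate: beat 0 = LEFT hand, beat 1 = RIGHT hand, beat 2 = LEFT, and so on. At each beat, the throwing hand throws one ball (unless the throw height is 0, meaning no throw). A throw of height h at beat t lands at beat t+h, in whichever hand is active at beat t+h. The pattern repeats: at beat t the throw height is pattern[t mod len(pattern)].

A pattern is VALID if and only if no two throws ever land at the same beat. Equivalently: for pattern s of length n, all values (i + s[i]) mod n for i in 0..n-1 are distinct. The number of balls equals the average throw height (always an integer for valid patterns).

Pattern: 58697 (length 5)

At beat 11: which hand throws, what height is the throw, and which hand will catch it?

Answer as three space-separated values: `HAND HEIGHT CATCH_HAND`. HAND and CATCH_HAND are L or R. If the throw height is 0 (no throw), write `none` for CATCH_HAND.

Beat 11: 11 mod 2 = 1, so hand = R
Throw height = pattern[11 mod 5] = pattern[1] = 8
Lands at beat 11+8=19, 19 mod 2 = 1, so catch hand = R

Answer: R 8 R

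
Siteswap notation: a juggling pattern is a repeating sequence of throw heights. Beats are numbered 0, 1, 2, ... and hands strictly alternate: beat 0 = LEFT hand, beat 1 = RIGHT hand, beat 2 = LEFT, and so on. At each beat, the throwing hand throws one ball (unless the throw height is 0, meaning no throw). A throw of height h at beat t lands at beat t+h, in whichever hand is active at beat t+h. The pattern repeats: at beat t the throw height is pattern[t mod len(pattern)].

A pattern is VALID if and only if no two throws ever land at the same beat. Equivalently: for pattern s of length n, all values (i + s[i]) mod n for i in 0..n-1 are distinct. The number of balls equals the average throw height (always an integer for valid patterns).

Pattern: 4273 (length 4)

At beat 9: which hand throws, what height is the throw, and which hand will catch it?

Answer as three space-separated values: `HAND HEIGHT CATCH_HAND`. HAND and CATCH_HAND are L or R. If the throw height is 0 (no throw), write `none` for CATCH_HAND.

Answer: R 2 R

Derivation:
Beat 9: 9 mod 2 = 1, so hand = R
Throw height = pattern[9 mod 4] = pattern[1] = 2
Lands at beat 9+2=11, 11 mod 2 = 1, so catch hand = R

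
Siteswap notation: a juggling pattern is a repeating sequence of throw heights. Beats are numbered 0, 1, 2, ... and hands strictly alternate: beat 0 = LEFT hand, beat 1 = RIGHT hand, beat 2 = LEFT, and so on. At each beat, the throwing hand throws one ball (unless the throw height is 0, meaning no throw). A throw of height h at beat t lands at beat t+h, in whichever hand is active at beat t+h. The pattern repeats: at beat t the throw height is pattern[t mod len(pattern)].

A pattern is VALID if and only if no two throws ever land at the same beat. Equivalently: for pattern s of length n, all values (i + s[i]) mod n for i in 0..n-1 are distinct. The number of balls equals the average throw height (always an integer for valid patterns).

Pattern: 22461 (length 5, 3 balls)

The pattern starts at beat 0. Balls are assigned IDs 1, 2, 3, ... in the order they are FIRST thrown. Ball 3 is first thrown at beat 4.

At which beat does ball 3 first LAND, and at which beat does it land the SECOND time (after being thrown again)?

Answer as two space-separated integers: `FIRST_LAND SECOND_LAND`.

Answer: 5 7

Derivation:
Beat 0 (L): throw ball1 h=2 -> lands@2:L; in-air after throw: [b1@2:L]
Beat 1 (R): throw ball2 h=2 -> lands@3:R; in-air after throw: [b1@2:L b2@3:R]
Beat 2 (L): throw ball1 h=4 -> lands@6:L; in-air after throw: [b2@3:R b1@6:L]
Beat 3 (R): throw ball2 h=6 -> lands@9:R; in-air after throw: [b1@6:L b2@9:R]
Beat 4 (L): throw ball3 h=1 -> lands@5:R; in-air after throw: [b3@5:R b1@6:L b2@9:R]
Beat 5 (R): throw ball3 h=2 -> lands@7:R; in-air after throw: [b1@6:L b3@7:R b2@9:R]
Beat 6 (L): throw ball1 h=2 -> lands@8:L; in-air after throw: [b3@7:R b1@8:L b2@9:R]
Beat 7 (R): throw ball3 h=4 -> lands@11:R; in-air after throw: [b1@8:L b2@9:R b3@11:R]
Ball 3: thrown@4 h=1 -> first land @5; rethrown@5 h=2 -> second land @7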